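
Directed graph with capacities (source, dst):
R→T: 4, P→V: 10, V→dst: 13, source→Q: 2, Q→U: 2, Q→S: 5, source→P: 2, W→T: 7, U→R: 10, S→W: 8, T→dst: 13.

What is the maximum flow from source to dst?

4

Augment source→P→V→dst: bottleneck 2. Total 2.
Augment source→Q→U→R→T→dst: bottleneck 2. Total 4.
No augmenting path remains in the residual graph.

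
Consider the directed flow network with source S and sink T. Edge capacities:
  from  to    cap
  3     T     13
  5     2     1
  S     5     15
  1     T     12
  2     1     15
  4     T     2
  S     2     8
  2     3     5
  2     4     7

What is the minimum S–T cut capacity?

Max flow = 9 (via 3 augmenting paths).
In the residual at optimum, the set reachable from S is {5, S}.
Cut edges: S→2 (cap 8), 5→2 (cap 1). Sum = 9.

9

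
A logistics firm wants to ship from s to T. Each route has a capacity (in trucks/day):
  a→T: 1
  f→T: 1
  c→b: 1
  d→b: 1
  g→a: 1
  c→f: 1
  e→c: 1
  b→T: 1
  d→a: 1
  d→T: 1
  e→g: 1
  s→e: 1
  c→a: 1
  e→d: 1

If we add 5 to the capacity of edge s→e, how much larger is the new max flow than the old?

Original max flow = 1.
After raising cap(s→e), augmenting paths through that edge carry 2 more units.
New max flow = 3. Increase = 2.

2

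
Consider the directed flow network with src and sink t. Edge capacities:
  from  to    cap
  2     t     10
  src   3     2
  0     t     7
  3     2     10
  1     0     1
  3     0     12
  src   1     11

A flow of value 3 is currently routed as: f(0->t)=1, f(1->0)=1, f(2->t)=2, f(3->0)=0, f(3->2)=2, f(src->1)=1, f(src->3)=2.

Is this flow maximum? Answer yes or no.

Residual reachable from src: {1, src}; t is not reachable.
Saturated cut: src->3, 1->0 with total capacity 3 = current flow value. Flow is maximum.

Yes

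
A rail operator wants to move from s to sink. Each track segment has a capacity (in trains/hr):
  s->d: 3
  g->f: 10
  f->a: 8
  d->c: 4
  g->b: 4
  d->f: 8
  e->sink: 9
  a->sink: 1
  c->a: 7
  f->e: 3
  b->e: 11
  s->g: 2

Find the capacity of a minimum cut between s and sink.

5

Max flow = 5 (via 4 augmenting paths).
In the residual at optimum, the set reachable from s is {s}.
Cut edges: s->d (cap 3), s->g (cap 2). Sum = 5.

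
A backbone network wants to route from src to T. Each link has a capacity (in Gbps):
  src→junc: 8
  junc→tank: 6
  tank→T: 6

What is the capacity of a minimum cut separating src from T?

Max flow = 6 (via 1 augmenting path).
In the residual at optimum, the set reachable from src is {junc, src}.
Cut edges: junc→tank (cap 6). Sum = 6.

6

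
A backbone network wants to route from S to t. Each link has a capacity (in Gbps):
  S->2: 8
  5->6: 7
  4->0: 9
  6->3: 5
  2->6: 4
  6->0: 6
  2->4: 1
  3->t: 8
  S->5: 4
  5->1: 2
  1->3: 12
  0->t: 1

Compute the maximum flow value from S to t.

Augment S->2->4->0->t: bottleneck 1. Total 1.
Augment S->2->6->3->t: bottleneck 4. Total 5.
Augment S->5->6->3->t: bottleneck 1. Total 6.
Augment S->5->1->3->t: bottleneck 2. Total 8.
No augmenting path remains in the residual graph.

8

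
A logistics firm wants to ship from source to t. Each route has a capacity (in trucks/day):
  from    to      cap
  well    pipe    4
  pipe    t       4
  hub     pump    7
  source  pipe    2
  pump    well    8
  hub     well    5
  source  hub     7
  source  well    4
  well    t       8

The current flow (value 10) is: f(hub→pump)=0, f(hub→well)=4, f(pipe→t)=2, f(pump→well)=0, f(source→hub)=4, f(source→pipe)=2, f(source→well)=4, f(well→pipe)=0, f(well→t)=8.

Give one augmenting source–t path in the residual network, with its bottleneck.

Residual along source→hub→well→pipe→t: source→hub: 3, hub→well: 1, well→pipe: 4, pipe→t: 2.
Bottleneck = min = 1.

source→hub→well→pipe→t, bottleneck 1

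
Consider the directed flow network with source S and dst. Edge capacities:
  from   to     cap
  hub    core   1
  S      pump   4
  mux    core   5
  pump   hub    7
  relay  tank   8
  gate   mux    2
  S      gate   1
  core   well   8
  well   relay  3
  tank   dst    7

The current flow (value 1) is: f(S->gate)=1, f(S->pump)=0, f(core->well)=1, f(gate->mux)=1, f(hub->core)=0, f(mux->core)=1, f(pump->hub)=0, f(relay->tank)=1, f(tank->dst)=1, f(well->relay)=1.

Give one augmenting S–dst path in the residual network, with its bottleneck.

S->pump->hub->core->well->relay->tank->dst, bottleneck 1

Residual along S->pump->hub->core->well->relay->tank->dst: S->pump: 4, pump->hub: 7, hub->core: 1, core->well: 7, well->relay: 2, relay->tank: 7, tank->dst: 6.
Bottleneck = min = 1.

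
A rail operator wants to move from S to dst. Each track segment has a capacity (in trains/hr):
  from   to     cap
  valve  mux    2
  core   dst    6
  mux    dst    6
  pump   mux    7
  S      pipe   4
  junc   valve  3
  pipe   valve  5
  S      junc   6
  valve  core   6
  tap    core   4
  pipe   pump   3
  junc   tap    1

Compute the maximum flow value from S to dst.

Augment S→junc→tap→core→dst: bottleneck 1. Total 1.
Augment S→junc→valve→core→dst: bottleneck 3. Total 4.
Augment S→pipe→valve→core→dst: bottleneck 2. Total 6.
Augment S→pipe→valve→mux→dst: bottleneck 2. Total 8.
No augmenting path remains in the residual graph.

8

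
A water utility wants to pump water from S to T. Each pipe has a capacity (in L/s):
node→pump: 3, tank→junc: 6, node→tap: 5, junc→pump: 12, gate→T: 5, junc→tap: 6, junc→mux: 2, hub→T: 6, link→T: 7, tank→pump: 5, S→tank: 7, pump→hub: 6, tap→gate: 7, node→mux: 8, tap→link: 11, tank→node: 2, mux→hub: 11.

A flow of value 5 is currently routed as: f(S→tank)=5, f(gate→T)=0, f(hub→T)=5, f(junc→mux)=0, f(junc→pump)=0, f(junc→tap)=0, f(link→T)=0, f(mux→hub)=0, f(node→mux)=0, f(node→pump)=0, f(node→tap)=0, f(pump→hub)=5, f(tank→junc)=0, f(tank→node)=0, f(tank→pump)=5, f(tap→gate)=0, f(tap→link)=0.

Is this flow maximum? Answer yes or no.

Residual path S→tank→junc→pump→hub→T has bottleneck 1 > 0.
Pushing 1 along it raises the flow to 6, so the given flow is not maximum.

No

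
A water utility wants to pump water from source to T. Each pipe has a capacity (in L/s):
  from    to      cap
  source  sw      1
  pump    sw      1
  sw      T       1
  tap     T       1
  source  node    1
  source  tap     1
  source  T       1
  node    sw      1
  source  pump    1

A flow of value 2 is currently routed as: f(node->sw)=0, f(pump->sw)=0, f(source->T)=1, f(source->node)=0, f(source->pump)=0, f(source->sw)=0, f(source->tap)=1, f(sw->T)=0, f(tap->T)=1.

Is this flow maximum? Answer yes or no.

No

Residual path source->sw->T has bottleneck 1 > 0.
Pushing 1 along it raises the flow to 3, so the given flow is not maximum.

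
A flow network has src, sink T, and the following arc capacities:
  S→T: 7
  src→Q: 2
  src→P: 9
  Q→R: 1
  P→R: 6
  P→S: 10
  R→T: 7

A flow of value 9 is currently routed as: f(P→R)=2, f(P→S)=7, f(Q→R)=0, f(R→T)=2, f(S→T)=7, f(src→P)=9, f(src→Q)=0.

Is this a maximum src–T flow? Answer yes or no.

No

Residual path src→Q→R→T has bottleneck 1 > 0.
Pushing 1 along it raises the flow to 10, so the given flow is not maximum.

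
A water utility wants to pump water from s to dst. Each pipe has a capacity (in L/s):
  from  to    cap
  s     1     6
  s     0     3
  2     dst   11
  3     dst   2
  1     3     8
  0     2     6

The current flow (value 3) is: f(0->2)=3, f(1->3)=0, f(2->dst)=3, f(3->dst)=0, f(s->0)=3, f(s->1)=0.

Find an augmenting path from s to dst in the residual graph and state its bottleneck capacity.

s->1->3->dst, bottleneck 2

Residual along s->1->3->dst: s->1: 6, 1->3: 8, 3->dst: 2.
Bottleneck = min = 2.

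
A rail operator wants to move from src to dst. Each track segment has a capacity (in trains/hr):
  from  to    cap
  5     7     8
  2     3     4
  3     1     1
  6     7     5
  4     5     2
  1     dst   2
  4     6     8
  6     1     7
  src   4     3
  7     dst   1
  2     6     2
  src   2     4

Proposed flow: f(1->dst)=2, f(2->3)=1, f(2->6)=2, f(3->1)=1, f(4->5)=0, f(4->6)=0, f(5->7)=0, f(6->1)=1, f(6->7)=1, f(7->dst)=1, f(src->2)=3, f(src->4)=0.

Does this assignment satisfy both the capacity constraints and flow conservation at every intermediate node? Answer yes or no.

Every edge has 0 ≤ f(e) ≤ cap(e).
At each intermediate node, inflow equals outflow.

Yes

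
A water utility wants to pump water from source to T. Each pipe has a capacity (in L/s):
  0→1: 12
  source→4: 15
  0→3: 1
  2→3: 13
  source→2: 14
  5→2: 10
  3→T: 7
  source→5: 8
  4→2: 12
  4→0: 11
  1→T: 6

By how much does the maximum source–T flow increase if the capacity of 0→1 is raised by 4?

0

Original max flow = 13.
Edge 0→1 does not cross the min cut (source side {0, 1, 2, 3, 4, 5, source}), so extra capacity there cannot help.
New max flow = 13. Increase = 0.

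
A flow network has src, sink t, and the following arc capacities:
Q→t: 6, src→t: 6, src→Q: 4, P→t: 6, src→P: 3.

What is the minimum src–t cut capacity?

13

Max flow = 13 (via 3 augmenting paths).
In the residual at optimum, the set reachable from src is {src}.
Cut edges: src→Q (cap 4), src→P (cap 3), src→t (cap 6). Sum = 13.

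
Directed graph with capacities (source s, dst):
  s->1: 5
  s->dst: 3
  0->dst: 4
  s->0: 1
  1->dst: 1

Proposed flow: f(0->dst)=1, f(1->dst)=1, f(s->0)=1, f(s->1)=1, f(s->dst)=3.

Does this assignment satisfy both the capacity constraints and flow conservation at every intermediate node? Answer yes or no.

Every edge has 0 ≤ f(e) ≤ cap(e).
At each intermediate node, inflow equals outflow.

Yes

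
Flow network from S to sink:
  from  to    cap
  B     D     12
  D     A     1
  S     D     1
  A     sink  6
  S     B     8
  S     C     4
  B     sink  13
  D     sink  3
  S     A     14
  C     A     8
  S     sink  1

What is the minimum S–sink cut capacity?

16

Max flow = 16 (via 4 augmenting paths).
In the residual at optimum, the set reachable from S is {A, C, S}.
Cut edges: S→B (cap 8), S→D (cap 1), S→sink (cap 1), A→sink (cap 6). Sum = 16.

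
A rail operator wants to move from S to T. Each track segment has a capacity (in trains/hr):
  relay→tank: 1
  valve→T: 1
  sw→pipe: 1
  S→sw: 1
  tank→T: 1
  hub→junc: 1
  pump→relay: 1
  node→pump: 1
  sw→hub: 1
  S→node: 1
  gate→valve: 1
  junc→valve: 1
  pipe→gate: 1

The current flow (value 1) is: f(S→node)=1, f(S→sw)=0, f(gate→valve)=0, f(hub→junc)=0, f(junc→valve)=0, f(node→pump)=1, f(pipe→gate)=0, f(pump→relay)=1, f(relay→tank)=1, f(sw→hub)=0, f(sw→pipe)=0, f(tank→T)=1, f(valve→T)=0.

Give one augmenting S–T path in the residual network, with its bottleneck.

S→sw→pipe→gate→valve→T, bottleneck 1

Residual along S→sw→pipe→gate→valve→T: S→sw: 1, sw→pipe: 1, pipe→gate: 1, gate→valve: 1, valve→T: 1.
Bottleneck = min = 1.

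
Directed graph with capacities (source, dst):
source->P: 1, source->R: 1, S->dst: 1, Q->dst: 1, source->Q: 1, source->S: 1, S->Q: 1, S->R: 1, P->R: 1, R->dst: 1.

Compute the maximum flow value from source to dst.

Augment source->S->dst: bottleneck 1. Total 1.
Augment source->Q->dst: bottleneck 1. Total 2.
Augment source->R->dst: bottleneck 1. Total 3.
No augmenting path remains in the residual graph.

3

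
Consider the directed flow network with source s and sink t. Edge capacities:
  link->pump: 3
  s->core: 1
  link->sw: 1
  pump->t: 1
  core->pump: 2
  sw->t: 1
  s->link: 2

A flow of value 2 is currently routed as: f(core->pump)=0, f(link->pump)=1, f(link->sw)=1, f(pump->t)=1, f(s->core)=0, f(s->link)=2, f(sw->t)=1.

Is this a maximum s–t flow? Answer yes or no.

Yes

Residual reachable from s: {core, link, pump, s}; t is not reachable.
Saturated cut: link->sw, pump->t with total capacity 2 = current flow value. Flow is maximum.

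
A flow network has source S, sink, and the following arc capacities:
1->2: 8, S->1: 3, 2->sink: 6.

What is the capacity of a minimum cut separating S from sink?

Max flow = 3 (via 1 augmenting path).
In the residual at optimum, the set reachable from S is {S}.
Cut edges: S->1 (cap 3). Sum = 3.

3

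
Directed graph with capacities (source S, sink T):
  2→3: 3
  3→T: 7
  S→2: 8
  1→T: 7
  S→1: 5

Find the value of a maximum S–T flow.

Augment S→1→T: bottleneck 5. Total 5.
Augment S→2→3→T: bottleneck 3. Total 8.
No augmenting path remains in the residual graph.

8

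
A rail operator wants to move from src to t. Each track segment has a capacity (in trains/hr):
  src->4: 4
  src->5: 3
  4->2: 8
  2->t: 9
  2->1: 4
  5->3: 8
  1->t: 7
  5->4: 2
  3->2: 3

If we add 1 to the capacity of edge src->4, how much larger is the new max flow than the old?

1

Original max flow = 7.
After raising cap(src->4), augmenting paths through that edge carry 1 more unit.
New max flow = 8. Increase = 1.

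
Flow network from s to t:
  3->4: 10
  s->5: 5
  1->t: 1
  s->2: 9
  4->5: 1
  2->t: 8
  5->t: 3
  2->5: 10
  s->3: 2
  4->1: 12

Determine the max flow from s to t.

12

Augment s->2->t: bottleneck 8. Total 8.
Augment s->5->t: bottleneck 3. Total 11.
Augment s->3->4->1->t: bottleneck 1. Total 12.
No augmenting path remains in the residual graph.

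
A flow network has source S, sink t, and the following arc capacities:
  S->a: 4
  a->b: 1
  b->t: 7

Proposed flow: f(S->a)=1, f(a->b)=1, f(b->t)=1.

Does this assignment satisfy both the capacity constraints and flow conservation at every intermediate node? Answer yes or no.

Yes

Every edge has 0 ≤ f(e) ≤ cap(e).
At each intermediate node, inflow equals outflow.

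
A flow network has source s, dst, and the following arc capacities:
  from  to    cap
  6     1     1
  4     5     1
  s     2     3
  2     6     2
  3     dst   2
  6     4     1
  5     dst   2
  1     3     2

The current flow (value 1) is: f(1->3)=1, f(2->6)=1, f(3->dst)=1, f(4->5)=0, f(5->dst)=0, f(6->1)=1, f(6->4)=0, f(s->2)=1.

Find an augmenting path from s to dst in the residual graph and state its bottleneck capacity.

s->2->6->4->5->dst, bottleneck 1

Residual along s->2->6->4->5->dst: s->2: 2, 2->6: 1, 6->4: 1, 4->5: 1, 5->dst: 2.
Bottleneck = min = 1.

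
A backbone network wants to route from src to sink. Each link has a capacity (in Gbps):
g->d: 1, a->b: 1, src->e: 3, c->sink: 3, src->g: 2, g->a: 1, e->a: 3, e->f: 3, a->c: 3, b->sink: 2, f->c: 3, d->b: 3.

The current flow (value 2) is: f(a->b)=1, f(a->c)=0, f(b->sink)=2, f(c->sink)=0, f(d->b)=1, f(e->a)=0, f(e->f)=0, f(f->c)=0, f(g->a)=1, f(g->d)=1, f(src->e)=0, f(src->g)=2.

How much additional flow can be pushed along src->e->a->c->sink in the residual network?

3

Residual capacities along the path: src->e: 3, e->a: 3, a->c: 3, c->sink: 3.
Minimum is 3.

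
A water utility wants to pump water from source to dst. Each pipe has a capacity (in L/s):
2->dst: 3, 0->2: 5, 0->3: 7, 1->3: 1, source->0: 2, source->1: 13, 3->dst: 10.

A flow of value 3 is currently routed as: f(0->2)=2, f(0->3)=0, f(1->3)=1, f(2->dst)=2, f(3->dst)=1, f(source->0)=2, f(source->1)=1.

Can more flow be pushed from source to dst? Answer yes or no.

No

Residual reachable from source: {1, source}; dst is not reachable.
Saturated cut: source->0, 1->3 with total capacity 3 = current flow value. Flow is maximum.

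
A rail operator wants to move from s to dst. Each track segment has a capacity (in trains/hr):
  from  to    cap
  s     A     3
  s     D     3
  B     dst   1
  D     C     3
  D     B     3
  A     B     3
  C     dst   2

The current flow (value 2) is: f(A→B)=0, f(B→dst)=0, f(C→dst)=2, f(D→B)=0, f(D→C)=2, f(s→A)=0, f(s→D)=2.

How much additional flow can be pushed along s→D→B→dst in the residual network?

1

Residual capacities along the path: s→D: 1, D→B: 3, B→dst: 1.
Minimum is 1.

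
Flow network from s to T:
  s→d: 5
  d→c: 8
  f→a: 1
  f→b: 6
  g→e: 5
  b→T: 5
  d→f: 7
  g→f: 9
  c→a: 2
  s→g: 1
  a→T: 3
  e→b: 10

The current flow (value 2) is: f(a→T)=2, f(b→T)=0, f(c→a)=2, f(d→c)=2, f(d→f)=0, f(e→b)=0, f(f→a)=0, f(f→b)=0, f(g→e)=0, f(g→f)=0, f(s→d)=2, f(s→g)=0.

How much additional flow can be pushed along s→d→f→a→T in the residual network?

Residual capacities along the path: s→d: 3, d→f: 7, f→a: 1, a→T: 1.
Minimum is 1.

1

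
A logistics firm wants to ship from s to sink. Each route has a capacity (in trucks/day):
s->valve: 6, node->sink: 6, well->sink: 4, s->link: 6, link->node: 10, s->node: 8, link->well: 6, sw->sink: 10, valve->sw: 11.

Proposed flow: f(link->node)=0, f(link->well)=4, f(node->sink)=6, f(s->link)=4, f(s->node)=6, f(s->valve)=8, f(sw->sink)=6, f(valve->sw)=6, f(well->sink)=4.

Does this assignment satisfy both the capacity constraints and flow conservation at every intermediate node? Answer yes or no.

No

Capacity violated on s->valve: flow 8 > capacity 6.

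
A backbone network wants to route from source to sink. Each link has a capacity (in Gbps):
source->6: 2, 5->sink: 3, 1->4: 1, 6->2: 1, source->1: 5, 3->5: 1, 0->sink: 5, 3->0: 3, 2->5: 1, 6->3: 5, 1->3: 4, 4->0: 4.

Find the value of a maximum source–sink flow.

6

Augment source->6->2->5->sink: bottleneck 1. Total 1.
Augment source->6->3->5->sink: bottleneck 1. Total 2.
Augment source->1->3->0->sink: bottleneck 3. Total 5.
Augment source->1->4->0->sink: bottleneck 1. Total 6.
No augmenting path remains in the residual graph.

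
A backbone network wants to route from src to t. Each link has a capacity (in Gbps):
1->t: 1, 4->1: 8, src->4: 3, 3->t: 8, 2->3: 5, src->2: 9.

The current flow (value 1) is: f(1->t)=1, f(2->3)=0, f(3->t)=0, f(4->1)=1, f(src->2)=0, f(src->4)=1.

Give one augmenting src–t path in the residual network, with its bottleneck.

src->2->3->t, bottleneck 5

Residual along src->2->3->t: src->2: 9, 2->3: 5, 3->t: 8.
Bottleneck = min = 5.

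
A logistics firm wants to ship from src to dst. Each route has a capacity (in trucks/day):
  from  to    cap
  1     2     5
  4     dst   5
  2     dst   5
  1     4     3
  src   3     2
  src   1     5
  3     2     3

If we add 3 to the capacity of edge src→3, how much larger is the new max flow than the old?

Original max flow = 7.
After raising cap(src→3), augmenting paths through that edge carry 1 more unit.
New max flow = 8. Increase = 1.

1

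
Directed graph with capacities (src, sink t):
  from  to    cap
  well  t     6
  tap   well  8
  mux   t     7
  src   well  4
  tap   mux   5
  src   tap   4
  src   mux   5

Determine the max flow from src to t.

Augment src->well->t: bottleneck 4. Total 4.
Augment src->mux->t: bottleneck 5. Total 9.
Augment src->tap->well->t: bottleneck 2. Total 11.
Augment src->tap->mux->t: bottleneck 2. Total 13.
No augmenting path remains in the residual graph.

13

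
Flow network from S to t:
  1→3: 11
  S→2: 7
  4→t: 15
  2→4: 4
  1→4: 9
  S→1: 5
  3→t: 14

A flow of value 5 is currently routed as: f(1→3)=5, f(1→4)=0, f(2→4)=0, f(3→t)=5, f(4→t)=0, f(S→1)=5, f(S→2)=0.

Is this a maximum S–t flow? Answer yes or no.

Residual path S→2→4→t has bottleneck 4 > 0.
Pushing 4 along it raises the flow to 9, so the given flow is not maximum.

No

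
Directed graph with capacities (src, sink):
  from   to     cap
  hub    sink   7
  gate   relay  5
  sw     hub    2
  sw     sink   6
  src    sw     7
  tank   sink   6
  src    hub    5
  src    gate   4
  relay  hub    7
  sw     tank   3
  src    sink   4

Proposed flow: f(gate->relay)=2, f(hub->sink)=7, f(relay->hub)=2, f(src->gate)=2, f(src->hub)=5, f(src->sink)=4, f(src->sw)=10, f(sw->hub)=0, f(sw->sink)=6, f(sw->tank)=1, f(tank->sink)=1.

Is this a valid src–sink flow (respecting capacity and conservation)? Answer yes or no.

No

Capacity violated on src->sw: flow 10 > capacity 7.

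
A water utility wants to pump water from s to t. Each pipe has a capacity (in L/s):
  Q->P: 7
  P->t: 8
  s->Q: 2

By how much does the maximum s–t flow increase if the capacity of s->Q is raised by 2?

2

Original max flow = 2.
After raising cap(s->Q), augmenting paths through that edge carry 2 more units.
New max flow = 4. Increase = 2.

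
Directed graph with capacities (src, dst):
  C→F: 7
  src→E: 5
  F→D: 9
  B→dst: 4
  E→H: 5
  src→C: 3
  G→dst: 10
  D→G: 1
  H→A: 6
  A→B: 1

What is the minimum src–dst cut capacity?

Max flow = 2 (via 2 augmenting paths).
In the residual at optimum, the set reachable from src is {A, C, D, E, F, H, src}.
Cut edges: D→G (cap 1), A→B (cap 1). Sum = 2.

2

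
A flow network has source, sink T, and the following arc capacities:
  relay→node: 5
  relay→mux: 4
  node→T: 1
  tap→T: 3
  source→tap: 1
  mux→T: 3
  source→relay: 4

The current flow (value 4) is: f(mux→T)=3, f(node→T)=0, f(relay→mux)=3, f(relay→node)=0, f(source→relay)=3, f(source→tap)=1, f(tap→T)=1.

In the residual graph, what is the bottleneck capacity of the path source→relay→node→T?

1

Residual capacities along the path: source→relay: 1, relay→node: 5, node→T: 1.
Minimum is 1.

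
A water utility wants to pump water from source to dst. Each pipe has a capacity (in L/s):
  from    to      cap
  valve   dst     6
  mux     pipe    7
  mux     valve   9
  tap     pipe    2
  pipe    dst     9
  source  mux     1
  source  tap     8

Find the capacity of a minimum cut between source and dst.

Max flow = 3 (via 2 augmenting paths).
In the residual at optimum, the set reachable from source is {source, tap}.
Cut edges: source->mux (cap 1), tap->pipe (cap 2). Sum = 3.

3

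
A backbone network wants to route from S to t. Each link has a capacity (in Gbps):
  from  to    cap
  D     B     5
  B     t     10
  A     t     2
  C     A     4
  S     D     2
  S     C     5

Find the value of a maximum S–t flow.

Augment S→C→A→t: bottleneck 2. Total 2.
Augment S→D→B→t: bottleneck 2. Total 4.
No augmenting path remains in the residual graph.

4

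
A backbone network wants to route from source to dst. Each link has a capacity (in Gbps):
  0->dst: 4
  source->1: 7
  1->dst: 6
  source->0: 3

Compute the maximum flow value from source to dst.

Augment source->0->dst: bottleneck 3. Total 3.
Augment source->1->dst: bottleneck 6. Total 9.
No augmenting path remains in the residual graph.

9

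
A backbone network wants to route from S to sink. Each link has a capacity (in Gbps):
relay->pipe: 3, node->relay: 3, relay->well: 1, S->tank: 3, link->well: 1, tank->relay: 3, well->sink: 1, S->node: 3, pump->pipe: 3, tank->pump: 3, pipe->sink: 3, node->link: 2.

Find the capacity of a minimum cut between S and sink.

4

Max flow = 4 (via 2 augmenting paths).
In the residual at optimum, the set reachable from S is {S, link, node, pipe, pump, relay, tank, well}.
Cut edges: pipe->sink (cap 3), well->sink (cap 1). Sum = 4.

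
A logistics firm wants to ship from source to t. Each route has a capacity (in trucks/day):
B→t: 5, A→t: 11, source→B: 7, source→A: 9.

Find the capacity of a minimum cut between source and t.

Max flow = 14 (via 2 augmenting paths).
In the residual at optimum, the set reachable from source is {B, source}.
Cut edges: source→A (cap 9), B→t (cap 5). Sum = 14.

14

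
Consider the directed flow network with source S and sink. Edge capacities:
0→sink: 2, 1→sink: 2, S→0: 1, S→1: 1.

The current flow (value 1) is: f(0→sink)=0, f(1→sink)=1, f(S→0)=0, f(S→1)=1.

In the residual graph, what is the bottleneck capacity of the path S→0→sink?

1

Residual capacities along the path: S→0: 1, 0→sink: 2.
Minimum is 1.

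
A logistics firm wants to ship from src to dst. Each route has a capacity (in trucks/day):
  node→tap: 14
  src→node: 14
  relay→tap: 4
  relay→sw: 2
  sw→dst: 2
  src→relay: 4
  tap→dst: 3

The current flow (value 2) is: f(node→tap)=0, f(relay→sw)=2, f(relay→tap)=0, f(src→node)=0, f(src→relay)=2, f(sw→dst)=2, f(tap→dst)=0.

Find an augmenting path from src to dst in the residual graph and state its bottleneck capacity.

Residual along src→relay→tap→dst: src→relay: 2, relay→tap: 4, tap→dst: 3.
Bottleneck = min = 2.

src→relay→tap→dst, bottleneck 2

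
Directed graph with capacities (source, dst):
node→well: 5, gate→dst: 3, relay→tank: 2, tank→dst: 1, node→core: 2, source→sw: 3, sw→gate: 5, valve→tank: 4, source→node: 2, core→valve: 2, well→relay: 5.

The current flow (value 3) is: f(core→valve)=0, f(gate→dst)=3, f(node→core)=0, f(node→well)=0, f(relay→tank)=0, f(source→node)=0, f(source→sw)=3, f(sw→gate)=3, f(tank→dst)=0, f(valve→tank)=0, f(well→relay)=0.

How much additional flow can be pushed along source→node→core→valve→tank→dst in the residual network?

Residual capacities along the path: source→node: 2, node→core: 2, core→valve: 2, valve→tank: 4, tank→dst: 1.
Minimum is 1.

1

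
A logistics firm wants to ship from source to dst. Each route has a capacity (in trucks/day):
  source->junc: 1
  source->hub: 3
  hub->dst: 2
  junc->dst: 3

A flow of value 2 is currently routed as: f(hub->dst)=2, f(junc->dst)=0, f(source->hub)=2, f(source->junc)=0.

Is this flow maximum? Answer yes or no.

No

Residual path source->junc->dst has bottleneck 1 > 0.
Pushing 1 along it raises the flow to 3, so the given flow is not maximum.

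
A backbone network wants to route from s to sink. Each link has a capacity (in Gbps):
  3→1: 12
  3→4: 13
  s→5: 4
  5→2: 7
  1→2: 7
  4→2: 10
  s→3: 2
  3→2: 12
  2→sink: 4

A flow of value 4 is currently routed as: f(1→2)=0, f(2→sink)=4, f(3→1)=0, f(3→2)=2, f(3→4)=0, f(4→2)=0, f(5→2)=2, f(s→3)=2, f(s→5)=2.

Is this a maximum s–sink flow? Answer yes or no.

Yes

Residual reachable from s: {1, 2, 3, 4, 5, s}; sink is not reachable.
Saturated cut: 2→sink with total capacity 4 = current flow value. Flow is maximum.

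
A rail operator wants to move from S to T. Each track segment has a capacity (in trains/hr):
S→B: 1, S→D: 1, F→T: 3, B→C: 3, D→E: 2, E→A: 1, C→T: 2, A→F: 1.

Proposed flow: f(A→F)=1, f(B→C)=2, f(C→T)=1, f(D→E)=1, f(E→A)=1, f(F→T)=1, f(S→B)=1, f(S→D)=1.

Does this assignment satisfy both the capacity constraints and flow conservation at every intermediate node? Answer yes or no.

No

Conservation fails at B: inflow 1 ≠ outflow 2.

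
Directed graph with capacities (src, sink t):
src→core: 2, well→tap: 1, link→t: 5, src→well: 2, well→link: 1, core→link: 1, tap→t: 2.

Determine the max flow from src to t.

3

Augment src→well→tap→t: bottleneck 1. Total 1.
Augment src→well→link→t: bottleneck 1. Total 2.
Augment src→core→link→t: bottleneck 1. Total 3.
No augmenting path remains in the residual graph.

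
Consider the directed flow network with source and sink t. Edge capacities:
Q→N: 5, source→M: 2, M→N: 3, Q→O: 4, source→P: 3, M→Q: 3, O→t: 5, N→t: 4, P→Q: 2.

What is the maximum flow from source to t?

4

Augment source→M→N→t: bottleneck 2. Total 2.
Augment source→P→Q→N→t: bottleneck 2. Total 4.
No augmenting path remains in the residual graph.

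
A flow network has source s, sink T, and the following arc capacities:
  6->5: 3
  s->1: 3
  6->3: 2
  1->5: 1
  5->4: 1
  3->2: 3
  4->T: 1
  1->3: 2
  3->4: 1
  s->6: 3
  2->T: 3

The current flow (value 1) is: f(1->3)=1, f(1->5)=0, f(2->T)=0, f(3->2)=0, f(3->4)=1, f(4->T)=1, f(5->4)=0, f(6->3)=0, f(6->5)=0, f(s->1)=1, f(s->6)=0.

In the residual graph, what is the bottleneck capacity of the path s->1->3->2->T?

1

Residual capacities along the path: s->1: 2, 1->3: 1, 3->2: 3, 2->T: 3.
Minimum is 1.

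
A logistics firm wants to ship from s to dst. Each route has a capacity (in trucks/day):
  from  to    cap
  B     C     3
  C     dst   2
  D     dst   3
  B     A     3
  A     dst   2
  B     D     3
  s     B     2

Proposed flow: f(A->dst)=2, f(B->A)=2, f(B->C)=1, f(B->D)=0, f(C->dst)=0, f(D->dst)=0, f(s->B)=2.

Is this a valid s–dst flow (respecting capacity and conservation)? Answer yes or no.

No

Conservation fails at B: inflow 2 ≠ outflow 3.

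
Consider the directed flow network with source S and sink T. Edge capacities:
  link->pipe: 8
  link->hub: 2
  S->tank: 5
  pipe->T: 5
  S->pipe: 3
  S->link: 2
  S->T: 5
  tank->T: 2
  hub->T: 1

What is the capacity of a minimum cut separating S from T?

Max flow = 12 (via 5 augmenting paths).
In the residual at optimum, the set reachable from S is {S, tank}.
Cut edges: S->link (cap 2), S->pipe (cap 3), S->T (cap 5), tank->T (cap 2). Sum = 12.

12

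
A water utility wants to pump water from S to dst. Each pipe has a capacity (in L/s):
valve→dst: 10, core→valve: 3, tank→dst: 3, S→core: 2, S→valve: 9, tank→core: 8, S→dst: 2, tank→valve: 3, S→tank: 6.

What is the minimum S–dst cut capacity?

15

Max flow = 15 (via 4 augmenting paths).
In the residual at optimum, the set reachable from S is {S, core, tank, valve}.
Cut edges: S→dst (cap 2), tank→dst (cap 3), valve→dst (cap 10). Sum = 15.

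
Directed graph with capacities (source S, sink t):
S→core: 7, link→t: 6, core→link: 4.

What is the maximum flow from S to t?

4

Augment S→core→link→t: bottleneck 4. Total 4.
No augmenting path remains in the residual graph.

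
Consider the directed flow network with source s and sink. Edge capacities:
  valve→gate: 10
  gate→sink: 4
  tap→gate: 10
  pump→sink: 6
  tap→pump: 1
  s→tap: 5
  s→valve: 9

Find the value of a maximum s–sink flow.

Augment s→tap→pump→sink: bottleneck 1. Total 1.
Augment s→tap→gate→sink: bottleneck 4. Total 5.
No augmenting path remains in the residual graph.

5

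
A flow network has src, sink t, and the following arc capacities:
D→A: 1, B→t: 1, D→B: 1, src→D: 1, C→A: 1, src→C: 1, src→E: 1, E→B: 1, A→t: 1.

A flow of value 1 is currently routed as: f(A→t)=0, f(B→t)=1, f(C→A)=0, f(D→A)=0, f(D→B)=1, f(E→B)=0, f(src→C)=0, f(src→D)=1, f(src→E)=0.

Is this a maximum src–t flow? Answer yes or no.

Residual path src→C→A→t has bottleneck 1 > 0.
Pushing 1 along it raises the flow to 2, so the given flow is not maximum.

No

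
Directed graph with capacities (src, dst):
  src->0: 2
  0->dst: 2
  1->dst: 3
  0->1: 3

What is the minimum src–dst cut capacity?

2

Max flow = 2 (via 1 augmenting path).
In the residual at optimum, the set reachable from src is {src}.
Cut edges: src->0 (cap 2). Sum = 2.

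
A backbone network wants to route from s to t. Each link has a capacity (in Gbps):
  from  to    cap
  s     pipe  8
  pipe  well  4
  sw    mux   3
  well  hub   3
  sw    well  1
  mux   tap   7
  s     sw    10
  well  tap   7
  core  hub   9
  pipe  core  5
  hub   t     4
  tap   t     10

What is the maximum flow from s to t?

12

Augment s->pipe->core->hub->t: bottleneck 4. Total 4.
Augment s->pipe->well->tap->t: bottleneck 4. Total 8.
Augment s->sw->well->tap->t: bottleneck 1. Total 9.
Augment s->sw->mux->tap->t: bottleneck 3. Total 12.
No augmenting path remains in the residual graph.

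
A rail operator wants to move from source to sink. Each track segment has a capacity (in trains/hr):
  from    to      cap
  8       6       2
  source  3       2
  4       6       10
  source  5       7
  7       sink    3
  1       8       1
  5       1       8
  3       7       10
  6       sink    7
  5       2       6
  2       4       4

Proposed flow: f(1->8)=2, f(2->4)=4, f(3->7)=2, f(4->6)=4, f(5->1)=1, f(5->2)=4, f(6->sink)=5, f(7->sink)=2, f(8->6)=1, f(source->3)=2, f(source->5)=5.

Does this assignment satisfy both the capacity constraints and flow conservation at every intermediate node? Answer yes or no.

No

Capacity violated on 1->8: flow 2 > capacity 1.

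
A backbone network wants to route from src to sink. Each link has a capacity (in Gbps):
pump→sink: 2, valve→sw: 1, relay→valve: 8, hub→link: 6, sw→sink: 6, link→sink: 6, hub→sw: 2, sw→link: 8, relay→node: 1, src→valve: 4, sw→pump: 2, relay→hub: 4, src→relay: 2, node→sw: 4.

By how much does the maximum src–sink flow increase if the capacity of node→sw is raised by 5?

Original max flow = 3.
Edge node→sw does not cross the min cut (source side {src, valve}), so extra capacity there cannot help.
New max flow = 3. Increase = 0.

0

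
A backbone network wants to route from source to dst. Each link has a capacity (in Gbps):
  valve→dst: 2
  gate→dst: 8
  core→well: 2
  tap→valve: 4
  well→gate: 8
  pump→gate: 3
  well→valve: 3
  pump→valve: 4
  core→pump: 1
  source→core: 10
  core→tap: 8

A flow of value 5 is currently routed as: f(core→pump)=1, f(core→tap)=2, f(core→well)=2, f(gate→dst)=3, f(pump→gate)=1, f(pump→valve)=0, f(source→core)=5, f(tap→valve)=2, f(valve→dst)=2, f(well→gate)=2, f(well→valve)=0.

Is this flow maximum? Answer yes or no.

Residual reachable from source: {core, source, tap, valve}; dst is not reachable.
Saturated cut: core→well, core→pump, valve→dst with total capacity 5 = current flow value. Flow is maximum.

Yes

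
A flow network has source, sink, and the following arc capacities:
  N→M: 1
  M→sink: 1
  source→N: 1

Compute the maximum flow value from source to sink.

1

Augment source→N→M→sink: bottleneck 1. Total 1.
No augmenting path remains in the residual graph.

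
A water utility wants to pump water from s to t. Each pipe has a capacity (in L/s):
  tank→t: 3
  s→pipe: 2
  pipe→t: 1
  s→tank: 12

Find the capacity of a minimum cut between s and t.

Max flow = 4 (via 2 augmenting paths).
In the residual at optimum, the set reachable from s is {pipe, s, tank}.
Cut edges: pipe→t (cap 1), tank→t (cap 3). Sum = 4.

4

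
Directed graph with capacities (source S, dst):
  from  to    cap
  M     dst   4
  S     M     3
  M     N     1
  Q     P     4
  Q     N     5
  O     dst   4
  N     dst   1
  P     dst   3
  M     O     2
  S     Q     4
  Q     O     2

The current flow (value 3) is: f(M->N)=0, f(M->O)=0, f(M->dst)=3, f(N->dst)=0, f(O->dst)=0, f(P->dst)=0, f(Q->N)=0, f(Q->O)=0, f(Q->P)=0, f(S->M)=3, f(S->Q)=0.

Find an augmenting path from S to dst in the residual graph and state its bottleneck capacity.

Residual along S->Q->P->dst: S->Q: 4, Q->P: 4, P->dst: 3.
Bottleneck = min = 3.

S->Q->P->dst, bottleneck 3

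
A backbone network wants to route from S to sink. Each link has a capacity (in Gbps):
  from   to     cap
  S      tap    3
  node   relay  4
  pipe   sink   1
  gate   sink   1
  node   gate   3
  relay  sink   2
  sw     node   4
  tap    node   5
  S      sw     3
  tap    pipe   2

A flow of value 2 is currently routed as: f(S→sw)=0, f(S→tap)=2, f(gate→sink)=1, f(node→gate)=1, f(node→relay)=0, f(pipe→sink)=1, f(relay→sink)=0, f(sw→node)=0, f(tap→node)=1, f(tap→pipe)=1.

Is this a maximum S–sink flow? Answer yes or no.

No

Residual path S→tap→node→relay→sink has bottleneck 1 > 0.
Pushing 1 along it raises the flow to 3, so the given flow is not maximum.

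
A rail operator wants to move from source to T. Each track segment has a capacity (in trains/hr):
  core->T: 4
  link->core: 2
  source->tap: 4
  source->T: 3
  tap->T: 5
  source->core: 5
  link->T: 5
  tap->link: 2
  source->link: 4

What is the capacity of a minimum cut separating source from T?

15

Max flow = 15 (via 4 augmenting paths).
In the residual at optimum, the set reachable from source is {core, source}.
Cut edges: source->tap (cap 4), source->link (cap 4), source->T (cap 3), core->T (cap 4). Sum = 15.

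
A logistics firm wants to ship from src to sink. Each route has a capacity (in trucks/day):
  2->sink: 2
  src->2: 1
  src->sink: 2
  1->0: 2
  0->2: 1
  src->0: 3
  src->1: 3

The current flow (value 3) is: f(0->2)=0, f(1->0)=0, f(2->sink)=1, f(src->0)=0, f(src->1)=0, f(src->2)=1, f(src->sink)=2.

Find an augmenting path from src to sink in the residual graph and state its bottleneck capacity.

src->0->2->sink, bottleneck 1

Residual along src->0->2->sink: src->0: 3, 0->2: 1, 2->sink: 1.
Bottleneck = min = 1.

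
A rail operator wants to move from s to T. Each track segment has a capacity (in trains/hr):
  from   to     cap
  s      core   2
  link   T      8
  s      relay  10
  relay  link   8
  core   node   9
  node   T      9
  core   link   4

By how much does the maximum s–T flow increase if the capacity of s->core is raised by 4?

Original max flow = 10.
After raising cap(s->core), augmenting paths through that edge carry 4 more units.
New max flow = 14. Increase = 4.

4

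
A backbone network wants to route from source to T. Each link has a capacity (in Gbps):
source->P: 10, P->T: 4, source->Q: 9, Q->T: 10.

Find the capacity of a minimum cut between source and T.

13

Max flow = 13 (via 2 augmenting paths).
In the residual at optimum, the set reachable from source is {P, source}.
Cut edges: source->Q (cap 9), P->T (cap 4). Sum = 13.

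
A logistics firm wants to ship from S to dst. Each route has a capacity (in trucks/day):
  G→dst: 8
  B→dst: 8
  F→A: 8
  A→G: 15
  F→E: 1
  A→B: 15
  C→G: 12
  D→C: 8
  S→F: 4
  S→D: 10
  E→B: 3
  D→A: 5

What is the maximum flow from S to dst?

Augment S→D→C→G→dst: bottleneck 8. Total 8.
Augment S→D→A→B→dst: bottleneck 2. Total 10.
Augment S→F→A→B→dst: bottleneck 4. Total 14.
No augmenting path remains in the residual graph.

14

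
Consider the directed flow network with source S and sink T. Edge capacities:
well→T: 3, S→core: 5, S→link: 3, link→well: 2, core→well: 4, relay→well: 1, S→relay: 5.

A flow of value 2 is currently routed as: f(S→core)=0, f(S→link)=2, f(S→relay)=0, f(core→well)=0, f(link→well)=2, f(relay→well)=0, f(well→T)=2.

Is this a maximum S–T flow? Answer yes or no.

Residual path S→core→well→T has bottleneck 1 > 0.
Pushing 1 along it raises the flow to 3, so the given flow is not maximum.

No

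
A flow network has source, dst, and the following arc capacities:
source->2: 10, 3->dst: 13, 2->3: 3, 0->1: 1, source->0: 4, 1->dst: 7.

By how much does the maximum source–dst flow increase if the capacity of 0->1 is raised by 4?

Original max flow = 4.
After raising cap(0->1), augmenting paths through that edge carry 3 more units.
New max flow = 7. Increase = 3.

3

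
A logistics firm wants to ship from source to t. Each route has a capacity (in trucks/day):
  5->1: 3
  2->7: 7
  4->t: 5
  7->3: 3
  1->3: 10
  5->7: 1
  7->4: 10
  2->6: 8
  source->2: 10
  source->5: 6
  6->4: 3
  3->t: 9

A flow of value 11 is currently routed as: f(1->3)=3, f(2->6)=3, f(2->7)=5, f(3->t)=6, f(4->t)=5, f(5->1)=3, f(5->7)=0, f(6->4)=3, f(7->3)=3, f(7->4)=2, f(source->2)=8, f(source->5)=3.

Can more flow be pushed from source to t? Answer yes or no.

No

Residual reachable from source: {2, 4, 5, 6, 7, source}; t is not reachable.
Saturated cut: 5->1, 7->3, 4->t with total capacity 11 = current flow value. Flow is maximum.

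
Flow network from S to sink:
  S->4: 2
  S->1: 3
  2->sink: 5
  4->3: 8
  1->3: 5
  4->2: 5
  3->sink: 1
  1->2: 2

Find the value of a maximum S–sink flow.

Augment S->1->2->sink: bottleneck 2. Total 2.
Augment S->1->3->sink: bottleneck 1. Total 3.
Augment S->4->2->sink: bottleneck 2. Total 5.
No augmenting path remains in the residual graph.

5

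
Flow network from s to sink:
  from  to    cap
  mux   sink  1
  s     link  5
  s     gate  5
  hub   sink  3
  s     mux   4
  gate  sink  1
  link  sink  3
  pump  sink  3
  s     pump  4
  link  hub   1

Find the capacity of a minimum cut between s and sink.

Max flow = 9 (via 5 augmenting paths).
In the residual at optimum, the set reachable from s is {gate, link, mux, pump, s}.
Cut edges: gate→sink (cap 1), link→hub (cap 1), link→sink (cap 3), mux→sink (cap 1), pump→sink (cap 3). Sum = 9.

9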